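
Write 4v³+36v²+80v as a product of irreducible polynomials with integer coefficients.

4v(v+4)(v+5)

Pull out the common factor 4v, then factor the remaining trinomial.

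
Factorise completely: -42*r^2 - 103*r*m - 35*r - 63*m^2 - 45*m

-(6*r + 7*m + 5)*(7*r + 9*m)

Group: -7*r*(6*r + 7*m + 5) - 9*m*(6*r + 7*m + 5); both groups contain (6*r + 7*m + 5).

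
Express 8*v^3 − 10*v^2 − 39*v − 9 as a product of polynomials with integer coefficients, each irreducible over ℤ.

(2*v + 3)*(4*v + 1)*(v − 3)

Among the possible rational roots, v = −1/4 is a root, giving the factor (4*v + 1) and quotient 2*v^2 − 3*v − 9.
The remaining quadratic factors as (2*v + 3)(v − 3).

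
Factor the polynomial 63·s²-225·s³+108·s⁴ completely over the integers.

9·s²·(3·s-1)·(4·s-7)

Pull out the common factor 9·s², then factor the remaining trinomial.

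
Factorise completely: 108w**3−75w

Every term has a factor of 3w. Then 36w**2−25 = (6w)² − (5)².

3w(6w+5)(6w−5)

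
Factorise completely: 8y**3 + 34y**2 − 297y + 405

(2y − 5)(4y − 9)(y + 9)

Trying the rational-root candidates, y = −9 is a root, giving the factor (y + 9) and quotient 8y**2 − 38y + 45.
The remaining quadratic factors as (2y − 5)(4y − 9).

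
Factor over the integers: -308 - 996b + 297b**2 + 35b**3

(5b - 14)(7b + 2)(b + 11)

By the rational root theorem, b = 14/5 is a root, so (5b - 14) is a factor; dividing leaves 7b**2 + 79b + 22.
The remaining quadratic factors as (b + 11)(7b + 2).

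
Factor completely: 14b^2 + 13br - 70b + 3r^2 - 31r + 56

(2b + r - 8)(7b + 3r - 7)

Group: 2b(7b + 3r - 7) + (r - 8)(7b + 3r - 7); both groups contain (7b + 3r - 7).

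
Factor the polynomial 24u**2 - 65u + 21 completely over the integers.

Need a pair with product 24·21 = 504 and sum -65: that's -56 and -9.
Split the middle term: 24u**2 - 56u - 9u + 21 = 8u(3u - 7) - 3(3u - 7).

(3u - 7)(8u - 3)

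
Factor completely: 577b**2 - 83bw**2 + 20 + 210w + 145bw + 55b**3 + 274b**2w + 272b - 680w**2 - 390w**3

Group: 11b(5b**2 + 19bw + 52b - 30w**2 - 50w + 20) + (13w + 1)(5b**2 + 19bw + 52b - 30w**2 - 50w + 20); both groups contain (5b**2 + 19bw + 52b - 30w**2 - 50w + 20), so (11b + 13w + 1) is a factor with cofactor 5b**2 + 19bw + 52b - 30w**2 - 50w + 20.
The cofactor groups again: 5b**2 + 19bw + 52b - 30w**2 - 50w + 20 = 5b(b + 5w + 10) + (-6w + 2)(b + 5w + 10); both groups contain (b + 5w + 10), giving (5b - 6w + 2)(b + 5w + 10).

(11b + 13w + 1)(5b - 6w + 2)(b + 5w + 10)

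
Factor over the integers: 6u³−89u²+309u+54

By the rational root theorem, u = 6 is a root, giving the factor (u−6) and quotient 6u²−53u−9.
The remaining quadratic factors as (6u+1)(u−9).

(6u+1)(u−6)(u−9)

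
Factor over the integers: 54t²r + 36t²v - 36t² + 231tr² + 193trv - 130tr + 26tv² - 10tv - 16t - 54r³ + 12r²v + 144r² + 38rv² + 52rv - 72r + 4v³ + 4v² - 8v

(9t - 2r + 2v + 4)(3r + 2v - 2)(2t + 9r + v)

Group: 2t(27tr + 18tv - 18t - 6r² + 2rv + 16r + 4v² + 4v - 8) + (9r + v)(27tr + 18tv - 18t - 6r² + 2rv + 16r + 4v² + 4v - 8); both groups contain (27tr + 18tv - 18t - 6r² + 2rv + 16r + 4v² + 4v - 8), so (2t + 9r + v) is a factor with cofactor 27tr + 18tv - 18t - 6r² + 2rv + 16r + 4v² + 4v - 8.
The cofactor groups again: 27tr + 18tv - 18t - 6r² + 2rv + 16r + 4v² + 4v - 8 = 3r(9t - 2r + 2v + 4) + (2v - 2)(9t - 2r + 2v + 4); both groups contain (9t - 2r + 2v + 4), giving (3r + 2v - 2)(9t - 2r + 2v + 4).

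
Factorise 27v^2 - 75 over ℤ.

Factor out 3, leaving 9v^2 - 25, which is a difference of two squares.

3(3v + 5)(3v - 5)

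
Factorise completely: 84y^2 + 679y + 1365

7(3y + 13)(4y + 15)

Pull out the common factor 7, then factor the remaining trinomial.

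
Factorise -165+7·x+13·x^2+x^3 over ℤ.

By the rational root theorem, x = 3 is a root, so (x-3) divides it; the quotient is x^2+16·x+55.
The remaining quadratic factors as (x+5)(x+11).

(x+11)·(x+5)·(x-3)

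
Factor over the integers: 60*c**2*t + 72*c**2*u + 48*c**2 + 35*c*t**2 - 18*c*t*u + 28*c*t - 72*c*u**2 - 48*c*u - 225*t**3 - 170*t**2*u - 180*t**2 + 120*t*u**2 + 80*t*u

(3*c - 5*t)*(4*c + 9*t - 4*u)*(5*t + 6*u + 4)

Group: 3*c*(20*c*t + 24*c*u + 16*c + 45*t**2 + 34*t*u + 36*t - 24*u**2 - 16*u) - 5*t*(20*c*t + 24*c*u + 16*c + 45*t**2 + 34*t*u + 36*t - 24*u**2 - 16*u); both groups contain (20*c*t + 24*c*u + 16*c + 45*t**2 + 34*t*u + 36*t - 24*u**2 - 16*u), so (3*c - 5*t) is a factor with cofactor 20*c*t + 24*c*u + 16*c + 45*t**2 + 34*t*u + 36*t - 24*u**2 - 16*u.
The cofactor groups again: 20*c*t + 24*c*u + 16*c + 45*t**2 + 34*t*u + 36*t - 24*u**2 - 16*u = 5*t*(4*c + 9*t - 4*u) + (6*u + 4)*(4*c + 9*t - 4*u); both groups contain (4*c + 9*t - 4*u), giving (5*t + 6*u + 4)*(4*c + 9*t - 4*u).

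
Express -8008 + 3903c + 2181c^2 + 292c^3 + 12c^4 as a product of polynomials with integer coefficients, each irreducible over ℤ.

Trying the rational-root candidates, c = -13/2 is a root, giving the factor (2c + 13) and quotient 6c^3 + 107c^2 + 395c - 616.
Then c = -11 is a root, so (c + 11) is a factor; dividing leaves 6c^2 + 41c - 56.
The remaining quadratic factors as (6c - 7)(c + 8).

(2c + 13)(6c - 7)(c + 11)(c + 8)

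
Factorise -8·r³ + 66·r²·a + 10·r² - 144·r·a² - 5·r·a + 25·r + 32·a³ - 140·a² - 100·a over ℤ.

-(r - 4·a)·(2·r - 8·a - 5)·(4·r - a + 5)

Group: r·(-8·r² + 34·r·a + 10·r - 8·a² + 35·a + 25) - 4·a·(-8·r² + 34·r·a + 10·r - 8·a² + 35·a + 25); both groups contain (-8·r² + 34·r·a + 10·r - 8·a² + 35·a + 25), so (r - 4·a) is a factor with cofactor -8·r² + 34·r·a + 10·r - 8·a² + 35·a + 25.
The cofactor groups again: -8·r² + 34·r·a + 10·r - 8·a² + 35·a + 25 = -2·r·(4·r - a + 5) + (8·a + 5)·(4·r - a + 5); both groups contain (4·r - a + 5), giving -(2·r - 8·a - 5)·(4·r - a + 5).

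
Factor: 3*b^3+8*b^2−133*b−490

Trying the rational-root candidates, b = −5 is a root, so (b+5) divides it; the quotient is 3*b^2−7*b−98.
The remaining quadratic factors as (b−7)(3*b+14).

(3*b+14)*(b+5)*(b−7)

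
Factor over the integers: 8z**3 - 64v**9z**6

-8z**3(2v**3z - 1)(4v**6z**2 + 2v**3z + 1)

Pull out the common factor 8z**3, leaving -8v**9z**3 + 1.
Recognize a difference of cubes with the parts 1 and 2v**3z.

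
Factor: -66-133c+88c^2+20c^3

By the rational root theorem, c = -11/2 is a root, so (2c+11) is a factor; dividing leaves 10c^2-11c-6.
The remaining quadratic factors as (2c-3)(5c+2).

(2c+11)(2c-3)(5c+2)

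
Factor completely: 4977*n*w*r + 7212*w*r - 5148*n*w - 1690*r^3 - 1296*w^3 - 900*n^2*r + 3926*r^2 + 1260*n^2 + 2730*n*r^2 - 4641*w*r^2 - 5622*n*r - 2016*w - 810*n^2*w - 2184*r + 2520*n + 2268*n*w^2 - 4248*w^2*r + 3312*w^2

-(9*w + 10*r - 14)*(15*n - 12*w - 13*r)*(6*n - 12*w - 13*r + 12)

Group: 15*n*(-54*n*w - 60*n*r + 84*n + 108*w^2 + 237*w*r - 276*w + 130*r^2 - 302*r + 168) + (-12*w - 13*r)*(-54*n*w - 60*n*r + 84*n + 108*w^2 + 237*w*r - 276*w + 130*r^2 - 302*r + 168); both groups contain (-54*n*w - 60*n*r + 84*n + 108*w^2 + 237*w*r - 276*w + 130*r^2 - 302*r + 168), so (15*n - 12*w - 13*r) is a factor with cofactor -54*n*w - 60*n*r + 84*n + 108*w^2 + 237*w*r - 276*w + 130*r^2 - 302*r + 168.
The cofactor groups again: -54*n*w - 60*n*r + 84*n + 108*w^2 + 237*w*r - 276*w + 130*r^2 - 302*r + 168 = -6*n*(9*w + 10*r - 14) + (12*w + 13*r - 12)*(9*w + 10*r - 14); both groups contain (9*w + 10*r - 14), giving -(6*n - 12*w - 13*r + 12)*(9*w + 10*r - 14).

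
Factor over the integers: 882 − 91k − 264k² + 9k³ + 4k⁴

(4k − 7)(k + 2)(k + 9)(k − 7)

Among the possible rational roots, k = −2 is a root, giving the factor (k + 2) and quotient 4k³ + k² − 266k + 441.
Continuing, k = 7 is a root, so (k − 7) divides it; the quotient is 4k² + 29k − 63.
The remaining quadratic factors as (k + 9)(4k − 7).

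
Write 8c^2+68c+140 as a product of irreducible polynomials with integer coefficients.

4(2c+7)(c+5)

Pull out the common factor 4, then factor the remaining trinomial.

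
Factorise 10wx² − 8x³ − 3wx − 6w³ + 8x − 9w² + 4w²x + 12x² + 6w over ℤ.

Group: 3w(−2w² + 4wx − 3w − 2x² + 3x + 2) + 4x(−2w² + 4wx − 3w − 2x² + 3x + 2); both groups contain (−2w² + 4wx − 3w − 2x² + 3x + 2), so (3w + 4x) is a factor with cofactor −2w² + 4wx − 3w − 2x² + 3x + 2.
The cofactor groups again: −2w² + 4wx − 3w − 2x² + 3x + 2 = −2w(w − x + 2) + (2x + 1)(w − x + 2); both groups contain (w − x + 2), giving −(2w − 2x − 1)(w − x + 2).

−(2w − 2x − 1)(3w + 4x)(w − x + 2)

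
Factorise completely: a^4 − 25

Substitute u = a^2 to get a quadratic in u, then factor.
a^2 + 5 is irreducible over ℤ (always positive, so no real roots).
a^2 − 5 is irreducible over ℤ (5 is not a perfect square).

(a^2 + 5)*(a^2 − 5)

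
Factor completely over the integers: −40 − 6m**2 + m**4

(m**2 + 4)(m**2 − 10)

Substitute u = m**2 to get a quadratic in u, then factor.
m**2 + 4 is irreducible over ℤ (sum of squares).
m**2 − 10 is irreducible over ℤ (10 is not a perfect square).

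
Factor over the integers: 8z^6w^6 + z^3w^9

Every term has a factor of z^3w^6; factoring it out leaves 8z^3 + w^3.
Recognize a sum of cubes with the parts 2z and w.

w^6z^3(2z + w)(4z^2 - 2zw + w^2)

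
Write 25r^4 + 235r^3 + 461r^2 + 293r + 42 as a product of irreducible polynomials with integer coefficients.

By the rational root theorem, r = -6/5 is a root, giving the factor (5r + 6) and quotient 5r^3 + 41r^2 + 43r + 7.
Then r = -1/5 is a root, so (5r + 1) divides it; the quotient is r^2 + 8r + 7.
The remaining quadratic factors as (r + 7)(r + 1).

(5r + 1)(5r + 6)(r + 1)(r + 7)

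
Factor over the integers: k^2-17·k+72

Two integers with product 72 and sum -17 are -8 and -9.

(k-8)·(k-9)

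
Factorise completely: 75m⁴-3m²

Pull out the common factor 3m²; 25m²-1 is a difference of squares.

3m²(5m+1)(5m-1)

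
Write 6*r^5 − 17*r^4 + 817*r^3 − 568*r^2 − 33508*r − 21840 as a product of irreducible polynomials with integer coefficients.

(2*r − 13)*(3*r + 2)*(r + 5)*(r^2 − 2*r + 168)

Testing divisors of the constant over divisors of the leading coefficient, r = −5 is a root, giving the factor (r + 5) and quotient 6*r^4 − 47*r^3 + 1052*r^2 − 5828*r − 4368.
Continuing, r = 13/2 is a root, so (2*r − 13) divides it; the quotient is 3*r^3 − 4*r^2 + 500*r + 336.
Next, r = −2/3 is a root, giving the factor (3*r + 2) and quotient r^2 − 2*r + 168.
The quadratic r^2 − 2*r + 168 has discriminant −668 < 0 and is irreducible over ℤ.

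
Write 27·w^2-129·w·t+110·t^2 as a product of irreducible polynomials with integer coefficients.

(9·w-10·t)·(3·w-11·t)

Group: 9·w·(3·w-11·t) - 10·t·(3·w-11·t); both groups contain (3·w-11·t).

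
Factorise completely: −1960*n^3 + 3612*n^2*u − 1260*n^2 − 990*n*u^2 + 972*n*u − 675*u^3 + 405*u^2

Group: 14*n*(−140*n^2 + 108*n*u + 45*u^2) + (−15*u + 9)*(−140*n^2 + 108*n*u + 45*u^2); both groups contain (−140*n^2 + 108*n*u + 45*u^2), so (14*n − 15*u + 9) is a factor with cofactor −140*n^2 + 108*n*u + 45*u^2.
The cofactor groups again: −140*n^2 + 108*n*u + 45*u^2 = −10*n*(14*n − 15*u) − 3*u*(14*n − 15*u); both groups contain (14*n − 15*u), giving −(10*n + 3*u)*(14*n − 15*u).

−(10*n + 3*u)*(14*n − 15*u)*(14*n − 15*u + 9)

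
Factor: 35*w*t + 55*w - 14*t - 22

Group as (35*w*t + 55*w) + (-14*t - 22) = 5*w*(7*t + 11) - 2*(7*t + 11).
Both groups share the factor (7*t + 11).

(5*w - 2)*(7*t + 11)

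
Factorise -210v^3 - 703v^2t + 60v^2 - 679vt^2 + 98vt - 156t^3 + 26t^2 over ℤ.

Group: 7v(-30v^2 - 49vt - 13t^2) + (12t - 2)(-30v^2 - 49vt - 13t^2); both groups contain (-30v^2 - 49vt - 13t^2), so (7v + 12t - 2) is a factor with cofactor -30v^2 - 49vt - 13t^2.
The cofactor groups again: -30v^2 - 49vt - 13t^2 = -3v(10v + 13t) - t(10v + 13t); both groups contain (10v + 13t), giving -(3v + t)(10v + 13t).

-(7v + 12t - 2)(10v + 13t)(3v + t)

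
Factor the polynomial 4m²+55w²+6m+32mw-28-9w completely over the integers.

Group: 2m(2m+11w+7) + (5w-4)(2m+11w+7); both groups contain (2m+11w+7).

(2m+11w+7)(2m+5w-4)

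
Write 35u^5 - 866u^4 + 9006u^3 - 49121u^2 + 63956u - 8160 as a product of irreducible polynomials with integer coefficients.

(5u - 8)(7u - 1)(u - 12)(u^2 - 11u + 85)

Among the possible rational roots, u = 1/7 is a root, so (7u - 1) divides it; the quotient is 5u^4 - 123u^3 + 1269u^2 - 6836u + 8160.
Then u = 8/5 is a root, so (5u - 8) divides it; the quotient is u^3 - 23u^2 + 217u - 1020.
Next, u = 12 is a root, giving the factor (u - 12) and quotient u^2 - 11u + 85.
The quadratic u^2 - 11u + 85 has discriminant -219 < 0 and is irreducible over ℤ.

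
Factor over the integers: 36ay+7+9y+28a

Group as (36ay+28a) + (9y+7) = 4a(9y+7) + (9y+7).
Both groups share the factor (9y+7).

(4a+1)(9y+7)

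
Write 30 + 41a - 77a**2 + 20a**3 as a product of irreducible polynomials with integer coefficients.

(4a - 5)(5a + 2)(a - 3)

Testing divisors of the constant over divisors of the leading coefficient, a = -2/5 is a root, so (5a + 2) divides it; the quotient is 4a**2 - 17a + 15.
The remaining quadratic factors as (a - 3)(4a - 5).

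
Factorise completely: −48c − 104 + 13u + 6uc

(6c + 13)(u − 8)

Group as (6uc + 13u) + (−48c − 104) = u(6c + 13) − 8(6c + 13).
Both groups share the factor (6c + 13).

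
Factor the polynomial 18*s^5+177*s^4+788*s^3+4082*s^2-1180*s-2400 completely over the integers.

(3*s+2)*(6*s-5)*(s+8)*(s^2+2*s+30)

Among the possible rational roots, s = 5/6 is a root, so (6*s-5) is a factor; dividing leaves 3*s^4+32*s^3+158*s^2+812*s+480.
Next, s = -2/3 is a root, so (3*s+2) divides it; the quotient is s^3+10*s^2+46*s+240.
Next, s = -8 is a root, so (s+8) is a factor; dividing leaves s^2+2*s+30.
The quadratic s^2+2*s+30 has discriminant -116 < 0 and is irreducible over ℤ.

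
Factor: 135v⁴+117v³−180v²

9v²(3v+5)(5v−4)

Pull out the common factor 9v², then factor the remaining trinomial.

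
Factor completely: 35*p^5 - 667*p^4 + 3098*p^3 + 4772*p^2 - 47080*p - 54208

Testing divisors of the constant over divisors of the leading coefficient, p = 11 is a root, so (p - 11) divides it; the quotient is 35*p^4 - 282*p^3 - 4*p^2 + 4728*p + 4928.
Next, p = -8/7 is a root, so (7*p + 8) divides it; the quotient is 5*p^3 - 46*p^2 + 52*p + 616.
Then p = -14/5 is a root, so (5*p + 14) is a factor; dividing leaves p^2 - 12*p + 44.
The quadratic p^2 - 12*p + 44 has discriminant -32 < 0 and is irreducible over ℤ.

(5*p + 14)*(7*p + 8)*(p - 11)*(p^2 - 12*p + 44)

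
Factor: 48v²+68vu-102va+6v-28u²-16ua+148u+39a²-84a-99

Group: 8v(6v-2u-3a+9) + (14u-13a-11)(6v-2u-3a+9); both groups contain (6v-2u-3a+9).

(8v+14u-13a-11)(6v-2u-3a+9)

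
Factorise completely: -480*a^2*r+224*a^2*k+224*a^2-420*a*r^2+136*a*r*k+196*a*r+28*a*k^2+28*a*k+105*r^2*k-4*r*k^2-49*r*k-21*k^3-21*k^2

-(15*r-7*k-7)*(4*a-k)*(8*a+7*r+3*k)

Group: 8*a*(-60*a*r+28*a*k+28*a+15*r*k-7*k^2-7*k) + (7*r+3*k)*(-60*a*r+28*a*k+28*a+15*r*k-7*k^2-7*k); both groups contain (-60*a*r+28*a*k+28*a+15*r*k-7*k^2-7*k), so (8*a+7*r+3*k) is a factor with cofactor -60*a*r+28*a*k+28*a+15*r*k-7*k^2-7*k.
The cofactor groups again: -60*a*r+28*a*k+28*a+15*r*k-7*k^2-7*k = -4*a*(15*r-7*k-7) + k*(15*r-7*k-7); both groups contain (15*r-7*k-7), giving -(4*a-k)*(15*r-7*k-7).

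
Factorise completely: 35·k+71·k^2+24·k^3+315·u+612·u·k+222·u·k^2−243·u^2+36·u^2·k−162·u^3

−(6·u−8·k−5)·(3·u+3·k+7)·(9·u+k)

Group: 3·u·(−54·u^2+66·u·k+45·u+8·k^2+5·k) + (3·k+7)·(−54·u^2+66·u·k+45·u+8·k^2+5·k); both groups contain (−54·u^2+66·u·k+45·u+8·k^2+5·k), so (3·u+3·k+7) is a factor with cofactor −54·u^2+66·u·k+45·u+8·k^2+5·k.
The cofactor groups again: −54·u^2+66·u·k+45·u+8·k^2+5·k = −9·u·(6·u−8·k−5) − k·(6·u−8·k−5); both groups contain (6·u−8·k−5), giving −(9·u+k)·(6·u−8·k−5).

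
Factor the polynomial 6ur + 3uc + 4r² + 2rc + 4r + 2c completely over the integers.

(3u + 2r + 2)(2r + c)

Group: 3u(2r + c) + (2r + 2)(2r + c); both groups contain (2r + c).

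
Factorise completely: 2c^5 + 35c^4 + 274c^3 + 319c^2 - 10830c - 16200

(2c + 3)(c + 10)(c - 5)(c^2 + 11c + 108)

Trying the rational-root candidates, c = -3/2 is a root, so (2c + 3) divides it; the quotient is c^4 + 16c^3 + 113c^2 - 10c - 5400.
Then c = -10 is a root, so (c + 10) divides it; the quotient is c^3 + 6c^2 + 53c - 540.
Continuing, c = 5 is a root, giving the factor (c - 5) and quotient c^2 + 11c + 108.
The quadratic c^2 + 11c + 108 has discriminant -311 < 0 and is irreducible over ℤ.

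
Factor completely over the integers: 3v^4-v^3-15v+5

Group as (3v^4-15v) + (-v^3+5) = 3v(v^3-5) - (v^3-5).
Both groups share the factor (v^3-5).

(3v-1)(v^3-5)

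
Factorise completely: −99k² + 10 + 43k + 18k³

Testing divisors of the constant over divisors of the leading coefficient, k = 2/3 is a root, giving the factor (3k − 2) and quotient 6k² − 29k − 5.
The remaining quadratic factors as (6k + 1)(k − 5).

(3k − 2)(6k + 1)(k − 5)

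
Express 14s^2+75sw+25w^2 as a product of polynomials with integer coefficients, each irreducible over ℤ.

(14s+5w)(s+5w)

Group: s(14s+5w) + 5w(14s+5w); both groups contain (14s+5w).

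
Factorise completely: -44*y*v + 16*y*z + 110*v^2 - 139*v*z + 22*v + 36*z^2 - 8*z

Group: -11*v*(4*y - 10*v + 9*z - 2) + 4*z*(4*y - 10*v + 9*z - 2); both groups contain (4*y - 10*v + 9*z - 2).

-(4*y - 10*v + 9*z - 2)*(11*v - 4*z)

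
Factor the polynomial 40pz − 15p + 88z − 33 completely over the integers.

(5p + 11)(8z − 3)

Group as (40pz − 15p) + (88z − 33) = 5p(8z − 3) + 11(8z − 3).
Both groups share the factor (8z − 3).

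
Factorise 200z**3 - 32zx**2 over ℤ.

Pull out the common factor 8z; 25z**2 - 4x**2 is a difference of squares.

8z(5z - 2x)(5z + 2x)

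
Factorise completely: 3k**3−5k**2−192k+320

(3k−5)(k+8)(k−8)

Among the possible rational roots, k = −8 is a root, giving the factor (k+8) and quotient 3k**2−29k+40.
The remaining quadratic factors as (3k−5)(k−8).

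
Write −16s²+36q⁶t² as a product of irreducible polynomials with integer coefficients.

−4(2s−3q³t)(2s+3q³t)

Factor out 4 first: what remains is −4s²+9q⁶t².
Recognize a difference of squares with the parts 3q³t and 2s.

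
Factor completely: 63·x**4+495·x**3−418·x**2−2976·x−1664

By the rational root theorem, x = 8/3 is a root, so (3·x−8) divides it; the quotient is 21·x**3+221·x**2+450·x+208.
Then x = −2/3 is a root, so (3·x+2) is a factor; dividing leaves 7·x**2+69·x+104.
The remaining quadratic factors as (7·x+13)(x+8).

(3·x+2)·(3·x−8)·(7·x+13)·(x+8)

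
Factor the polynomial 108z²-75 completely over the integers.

3(6z+5)(6z-5)

Factor out 3, leaving 36z²-25, which is a difference of two squares.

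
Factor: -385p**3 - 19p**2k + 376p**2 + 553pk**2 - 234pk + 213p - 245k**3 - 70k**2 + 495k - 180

-(7p - 5k + 5)(11p - 7k - 12)(5p + 7k - 3)

Group: 11p(-35p**2 - 24pk - 4p + 35k**2 - 50k + 15) + (-7k - 12)(-35p**2 - 24pk - 4p + 35k**2 - 50k + 15); both groups contain (-35p**2 - 24pk - 4p + 35k**2 - 50k + 15), so (11p - 7k - 12) is a factor with cofactor -35p**2 - 24pk - 4p + 35k**2 - 50k + 15.
The cofactor groups again: -35p**2 - 24pk - 4p + 35k**2 - 50k + 15 = -7p(5p + 7k - 3) + (5k - 5)(5p + 7k - 3); both groups contain (5p + 7k - 3), giving -(7p - 5k + 5)(5p + 7k - 3).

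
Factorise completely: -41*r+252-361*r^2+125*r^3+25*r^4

Trying the rational-root candidates, r = -7 is a root, so (r+7) divides it; the quotient is 25*r^3-50*r^2-11*r+36.
Then r = -4/5 is a root, so (5*r+4) is a factor; dividing leaves 5*r^2-14*r+9.
The remaining quadratic factors as (r-1)(5*r-9).

(5*r+4)*(5*r-9)*(r+7)*(r-1)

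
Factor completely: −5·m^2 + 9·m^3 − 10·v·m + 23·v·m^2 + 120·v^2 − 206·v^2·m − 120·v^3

Group: 6·v·(−20·v^2 − 31·v·m + 20·v + 9·m^2 − 5·m) + m·(−20·v^2 − 31·v·m + 20·v + 9·m^2 − 5·m); both groups contain (−20·v^2 − 31·v·m + 20·v + 9·m^2 − 5·m), so (6·v + m) is a factor with cofactor −20·v^2 − 31·v·m + 20·v + 9·m^2 − 5·m.
The cofactor groups again: −20·v^2 − 31·v·m + 20·v + 9·m^2 − 5·m = −5·v·(4·v − m) + (−9·m + 5)·(4·v − m); both groups contain (4·v − m), giving −(5·v + 9·m − 5)·(4·v − m).

−(4·v − m)·(5·v + 9·m − 5)·(6·v + m)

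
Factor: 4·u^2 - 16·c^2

4·(u - 2·c)·(u + 2·c)

Factor out 4, leaving u^2 - 4·c^2, which is a difference of two squares.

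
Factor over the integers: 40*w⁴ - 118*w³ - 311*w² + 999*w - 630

Trying the rational-root candidates, w = 6/5 is a root, so (5*w - 6) is a factor; dividing leaves 8*w³ - 14*w² - 79*w + 105.
Next, w = 7/2 is a root, giving the factor (2*w - 7) and quotient 4*w² + 7*w - 15.
The remaining quadratic factors as (w + 3)(4*w - 5).

(2*w - 7)*(4*w - 5)*(5*w - 6)*(w + 3)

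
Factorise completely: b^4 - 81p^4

(b + 3p)(b - 3p)(b^2 + 9p^2)

Difference of squares twice: with A = b and B = 3p, A⁴ − B⁴ = (A² − B²)(A² + B²), and A² − B² factors again.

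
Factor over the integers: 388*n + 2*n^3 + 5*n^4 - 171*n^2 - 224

By the rational root theorem, n = -7 is a root, giving the factor (n + 7) and quotient 5*n^3 - 33*n^2 + 60*n - 32.
Next, n = 1 is a root, giving the factor (n - 1) and quotient 5*n^2 - 28*n + 32.
The remaining quadratic factors as (5*n - 8)(n - 4).

(5*n - 8)*(n + 7)*(n - 1)*(n - 4)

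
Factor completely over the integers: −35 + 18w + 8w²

(2w + 7)(4w − 5)

Need a pair with product 8·(−35) = −280 and sum 18: that's 28 and −10.
Split the middle term: 8w² + 28w − 10w − 35 = 4w(2w + 7) − 5(2w + 7).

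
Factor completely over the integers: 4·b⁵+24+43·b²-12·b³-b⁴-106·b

By the rational root theorem, b = 2 is a root, so (b-2) divides it; the quotient is 4·b⁴+7·b³+2·b²+47·b-12.
Continuing, b = -3 is a root, so (b+3) divides it; the quotient is 4·b³-5·b²+17·b-4.
Then b = 1/4 is a root, so (4·b-1) is a factor; dividing leaves b²-b+4.
The quadratic b²-b+4 has discriminant -15 < 0 and is irreducible over ℤ.

(4·b-1)·(b+3)·(b-2)·(b²-b+4)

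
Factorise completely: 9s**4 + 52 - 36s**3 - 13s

(s - 4)(9s**3 - 13)

Group as (9s**4 - 13s) + (-36s**3 + 52) = s(9s**3 - 13) - 4(9s**3 - 13).
Both groups share the factor (9s**3 - 13).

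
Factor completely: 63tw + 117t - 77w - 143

Group as (63tw + 117t) + (-77w - 143) = 9t(7w + 13) - 11(7w + 13).
Both groups share the factor (7w + 13).

(7w + 13)(9t - 11)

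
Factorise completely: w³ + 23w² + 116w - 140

Among the possible rational roots, w = -10 is a root, giving the factor (w + 10) and quotient w² + 13w - 14.
The remaining quadratic factors as (w + 14)(w - 1).

(w + 10)(w + 14)(w - 1)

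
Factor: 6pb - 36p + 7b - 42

Group as (6pb - 36p) + (7b - 42) = 6p(b - 6) + 7(b - 6).
Both groups share the factor (b - 6).

(6p + 7)(b - 6)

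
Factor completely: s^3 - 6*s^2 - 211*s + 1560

(s + 15)*(s - 13)*(s - 8)

By the rational root theorem, s = 13 is a root, giving the factor (s - 13) and quotient s^2 + 7*s - 120.
The remaining quadratic factors as (s + 15)(s - 8).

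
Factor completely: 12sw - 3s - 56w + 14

(3s - 14)(4w - 1)

Group as (12sw - 3s) + (-56w + 14) = 3s(4w - 1) - 14(4w - 1).
Both groups share the factor (4w - 1).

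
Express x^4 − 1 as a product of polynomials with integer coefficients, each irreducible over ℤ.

Write as (x^2)² − (1)², then factor x^2 − 1 once more.

(x + 1)(x − 1)(x^2 + 1)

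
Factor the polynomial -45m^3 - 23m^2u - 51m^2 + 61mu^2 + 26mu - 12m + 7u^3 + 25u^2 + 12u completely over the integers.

-(5m + 7u + 4)(9m + u + 3)(m - u)

Group: 5m(-9m^2 + 8mu - 3m + u^2 + 3u) + (7u + 4)(-9m^2 + 8mu - 3m + u^2 + 3u); both groups contain (-9m^2 + 8mu - 3m + u^2 + 3u), so (5m + 7u + 4) is a factor with cofactor -9m^2 + 8mu - 3m + u^2 + 3u.
The cofactor groups again: -9m^2 + 8mu - 3m + u^2 + 3u = -m(9m + u + 3) + u(9m + u + 3); both groups contain (9m + u + 3), giving -(m - u)(9m + u + 3).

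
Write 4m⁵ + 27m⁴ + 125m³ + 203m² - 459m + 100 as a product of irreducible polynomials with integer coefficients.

Trying the rational-root candidates, m = 1/4 is a root, so (4m - 1) divides it; the quotient is m⁴ + 7m³ + 33m² + 59m - 100.
Then m = -4 is a root, so (m + 4) is a factor; dividing leaves m³ + 3m² + 21m - 25.
Next, m = 1 is a root, giving the factor (m - 1) and quotient m² + 4m + 25.
The quadratic m² + 4m + 25 has discriminant -84 < 0 and is irreducible over ℤ.

(4m - 1)(m + 4)(m - 1)(m² + 4m + 25)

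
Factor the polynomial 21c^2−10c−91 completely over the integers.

Need a pair with product 21·(−91) = −1911 and sum −10: that's −49 and 39.
Split the middle term: 21c^2−49c + 39c−91 = 7c(3c−7) + 13(3c−7).

(3c−7)(7c+13)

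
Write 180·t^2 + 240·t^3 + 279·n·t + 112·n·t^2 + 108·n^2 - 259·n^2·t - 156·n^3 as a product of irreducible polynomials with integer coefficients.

Group: 4·n·(-39·n^2 - 16·n·t + 27·n + 48·t^2 + 36·t) + 5·t·(-39·n^2 - 16·n·t + 27·n + 48·t^2 + 36·t); both groups contain (-39·n^2 - 16·n·t + 27·n + 48·t^2 + 36·t), so (4·n + 5·t) is a factor with cofactor -39·n^2 - 16·n·t + 27·n + 48·t^2 + 36·t.
The cofactor groups again: -39·n^2 - 16·n·t + 27·n + 48·t^2 + 36·t = -13·n·(3·n + 4·t) + (12·t + 9)·(3·n + 4·t); both groups contain (3·n + 4·t), giving -(13·n - 12·t - 9)·(3·n + 4·t).

-(13·n - 12·t - 9)·(3·n + 4·t)·(4·n + 5·t)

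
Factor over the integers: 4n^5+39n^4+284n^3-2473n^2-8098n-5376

Among the possible rational roots, n = 6 is a root, so (n-6) divides it; the quotient is 4n^4+63n^3+662n^2+1499n+896.
Then n = -7/4 is a root, so (4n+7) divides it; the quotient is n^3+14n^2+141n+128.
Next, n = -1 is a root, giving the factor (n+1) and quotient n^2+13n+128.
The quadratic n^2+13n+128 has discriminant -343 < 0 and is irreducible over ℤ.

(4n+7)(n+1)(n-6)(n^2+13n+128)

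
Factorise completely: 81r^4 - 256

Write as (9r^2)² − (16)², then factor 9r^2 - 16 once more.

(3r + 4)(3r - 4)(9r^2 + 16)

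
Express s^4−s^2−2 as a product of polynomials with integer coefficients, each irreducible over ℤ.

(s^2+1)*(s^2−2)

Substitute u = s^2 to get a quadratic in u, then factor.
s^2+1 is irreducible over ℤ (sum of squares).
s^2−2 is irreducible over ℤ (2 is not a perfect square).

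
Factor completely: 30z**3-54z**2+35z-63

Group as (30z**3+35z) + (-54z**2-63) = 5z(6z**2+7) - 9(6z**2+7).
Both groups share the factor (6z**2+7).

(5z-9)(6z**2+7)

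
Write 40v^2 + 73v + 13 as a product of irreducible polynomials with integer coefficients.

(5v + 1)(8v + 13)

Need a pair with product 40·13 = 520 and sum 73: that's 65 and 8.
Split the middle term: 40v^2 + 65v + 8v + 13 = 5v(8v + 13) + (8v + 13).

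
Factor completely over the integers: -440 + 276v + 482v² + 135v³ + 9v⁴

(3v + 11)(3v - 2)(v + 10)(v + 2)

By the rational root theorem, v = -2 is a root, so (v + 2) is a factor; dividing leaves 9v³ + 117v² + 248v - 220.
Next, v = 2/3 is a root, so (3v - 2) divides it; the quotient is 3v² + 41v + 110.
The remaining quadratic factors as (v + 10)(3v + 11).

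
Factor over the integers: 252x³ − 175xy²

7x(6x + 5y)(6x − 5y)

Pull out the common factor 7x; 36x² − 25y² is a difference of squares.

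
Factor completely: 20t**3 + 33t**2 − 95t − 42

(4t − 7)(5t + 2)(t + 3)

Among the possible rational roots, t = −3 is a root, so (t + 3) divides it; the quotient is 20t**2 − 27t − 14.
The remaining quadratic factors as (4t − 7)(5t + 2).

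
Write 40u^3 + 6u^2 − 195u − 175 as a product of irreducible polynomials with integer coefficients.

Trying the rational-root candidates, u = 5/2 is a root, so (2u − 5) divides it; the quotient is 20u^2 + 53u + 35.
The remaining quadratic factors as (5u + 7)(4u + 5).

(2u − 5)(4u + 5)(5u + 7)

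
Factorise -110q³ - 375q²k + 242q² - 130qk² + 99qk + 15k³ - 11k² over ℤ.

-(11q - k)(5q + 15k - 11)(2q + k)

Group: 11q(-10q² - 35qk + 22q - 15k² + 11k) - k(-10q² - 35qk + 22q - 15k² + 11k); both groups contain (-10q² - 35qk + 22q - 15k² + 11k), so (11q - k) is a factor with cofactor -10q² - 35qk + 22q - 15k² + 11k.
The cofactor groups again: -10q² - 35qk + 22q - 15k² + 11k = -5q(2q + k) + (-15k + 11)(2q + k); both groups contain (2q + k), giving -(5q + 15k - 11)(2q + k).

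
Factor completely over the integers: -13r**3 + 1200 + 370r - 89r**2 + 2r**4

By the rational root theorem, r = 6 is a root, giving the factor (r - 6) and quotient 2r**3 - r**2 - 95r - 200.
Next, r = 8 is a root, giving the factor (r - 8) and quotient 2r**2 + 15r + 25.
The remaining quadratic factors as (r + 5)(2r + 5).

(2r + 5)(r + 5)(r - 6)(r - 8)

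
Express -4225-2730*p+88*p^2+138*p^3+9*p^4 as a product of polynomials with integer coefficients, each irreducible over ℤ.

(3*p+5)*(3*p-13)*(p+13)*(p+5)

Testing divisors of the constant over divisors of the leading coefficient, p = -13 is a root, so (p+13) is a factor; dividing leaves 9*p^3+21*p^2-185*p-325.
Continuing, p = -5 is a root, giving the factor (p+5) and quotient 9*p^2-24*p-65.
The remaining quadratic factors as (3*p-13)(3*p+5).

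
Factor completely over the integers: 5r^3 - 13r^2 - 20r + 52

Among the possible rational roots, r = 2 is a root, so (r - 2) is a factor; dividing leaves 5r^2 - 3r - 26.
The remaining quadratic factors as (5r - 13)(r + 2).

(5r - 13)(r + 2)(r - 2)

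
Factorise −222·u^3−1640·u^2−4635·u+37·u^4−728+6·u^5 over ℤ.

By the rational root theorem, u = 7 is a root, so (u−7) divides it; the quotient is 6·u^4+79·u^3+331·u^2+677·u+104.
Then u = −8 is a root, so (u+8) divides it; the quotient is 6·u^3+31·u^2+83·u+13.
Continuing, u = −1/6 is a root, so (6·u+1) divides it; the quotient is u^2+5·u+13.
The quadratic u^2+5·u+13 has discriminant −27 < 0 and is irreducible over ℤ.

(6·u+1)·(u+8)·(u−7)·(u^2+5·u+13)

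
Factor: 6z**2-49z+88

Need a pair with product 6·88 = 528 and sum -49: that's -16 and -33.
Split the middle term: 6z**2-16z - 33z+88 = 2z(3z-8) - 11(3z-8).

(2z-11)(3z-8)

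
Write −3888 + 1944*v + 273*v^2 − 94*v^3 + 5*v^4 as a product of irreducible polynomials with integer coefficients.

(5*v − 9)*(v + 4)*(v − 12)*(v − 9)

Among the possible rational roots, v = 12 is a root, giving the factor (v − 12) and quotient 5*v^3 − 34*v^2 − 135*v + 324.
Continuing, v = 9/5 is a root, so (5*v − 9) is a factor; dividing leaves v^2 − 5*v − 36.
The remaining quadratic factors as (v + 4)(v − 9).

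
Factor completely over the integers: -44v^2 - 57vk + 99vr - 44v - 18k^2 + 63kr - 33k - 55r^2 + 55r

-(4v + 3k - 5r)(11v + 6k - 11r + 11)

Group: -4v(11v + 6k - 11r + 11) + (-3k + 5r)(11v + 6k - 11r + 11); both groups contain (11v + 6k - 11r + 11).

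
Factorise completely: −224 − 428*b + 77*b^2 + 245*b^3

Among the possible rational roots, b = 7/5 is a root, so (5*b − 7) is a factor; dividing leaves 49*b^2 + 84*b + 32.
The remaining quadratic factors as (7*b + 4)(7*b + 8).

(5*b − 7)*(7*b + 4)*(7*b + 8)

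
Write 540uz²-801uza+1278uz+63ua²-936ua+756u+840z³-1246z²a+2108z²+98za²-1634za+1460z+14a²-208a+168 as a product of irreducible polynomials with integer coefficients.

Group: 5z(108uz-9ua+126u+168z²-14za+220z-2a+28) + (-7a+6)(108uz-9ua+126u+168z²-14za+220z-2a+28); both groups contain (108uz-9ua+126u+168z²-14za+220z-2a+28), so (5z-7a+6) is a factor with cofactor 108uz-9ua+126u+168z²-14za+220z-2a+28.
The cofactor groups again: 108uz-9ua+126u+168z²-14za+220z-2a+28 = 12z(9u+14z+2) + (-a+14)(9u+14z+2); both groups contain (9u+14z+2), giving (12z-a+14)(9u+14z+2).

(5z-7a+6)(12z-a+14)(9u+14z+2)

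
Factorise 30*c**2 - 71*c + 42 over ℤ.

Need a pair with product 30·42 = 1260 and sum -71: that's -36 and -35.
Split the middle term: 30*c**2 - 36*c - 35*c + 42 = 6*c*(5*c - 6) - 7*(5*c - 6).

(5*c - 6)*(6*c - 7)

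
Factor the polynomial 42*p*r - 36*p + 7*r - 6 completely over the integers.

(6*p + 1)*(7*r - 6)

Group as (42*p*r - 36*p) + (7*r - 6) = 6*p*(7*r - 6) + (7*r - 6).
Both groups share the factor (7*r - 6).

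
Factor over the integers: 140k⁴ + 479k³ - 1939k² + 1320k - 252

Among the possible rational roots, k = 3/7 is a root, so (7k - 3) divides it; the quotient is 20k³ + 77k² - 244k + 84.
Next, k = -6 is a root, so (k + 6) divides it; the quotient is 20k² - 43k + 14.
The remaining quadratic factors as (4k - 7)(5k - 2).

(4k - 7)(5k - 2)(7k - 3)(k + 6)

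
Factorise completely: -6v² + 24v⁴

Factor out 6v², leaving 4v² - 1, which is a difference of two squares.

6v²(2v + 1)(2v - 1)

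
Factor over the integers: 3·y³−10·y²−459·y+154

(3·y−1)·(y+11)·(y−14)

Testing divisors of the constant over divisors of the leading coefficient, y = 14 is a root, so (y−14) divides it; the quotient is 3·y²+32·y−11.
The remaining quadratic factors as (y+11)(3·y−1).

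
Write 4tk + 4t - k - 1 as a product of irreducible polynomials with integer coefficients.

(4t - 1)(k + 1)

Group as (4tk + 4t) + (-k - 1) = 4t(k + 1) - (k + 1).
Both groups share the factor (k + 1).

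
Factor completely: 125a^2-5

5(5a+1)(5a-1)

Pull out the common factor 5; 25a^2-1 is a difference of squares.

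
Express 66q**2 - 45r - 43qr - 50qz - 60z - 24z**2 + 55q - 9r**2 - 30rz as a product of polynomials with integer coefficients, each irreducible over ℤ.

(11q - 9r - 12z)(6q + r + 2z + 5)

Group: 11q(6q + r + 2z + 5) + (-9r - 12z)(6q + r + 2z + 5); both groups contain (6q + r + 2z + 5).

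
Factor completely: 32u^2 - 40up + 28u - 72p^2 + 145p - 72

Group: 4u(8u + 8p - 9) + (-9p + 8)(8u + 8p - 9); both groups contain (8u + 8p - 9).

(4u - 9p + 8)(8u + 8p - 9)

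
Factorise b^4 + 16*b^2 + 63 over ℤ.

Substitute u = b^2 to get a quadratic in u, then factor.
b^2 + 9 is irreducible over ℤ (sum of squares).
b^2 + 7 is irreducible over ℤ (always positive, so no real roots).

(b^2 + 7)*(b^2 + 9)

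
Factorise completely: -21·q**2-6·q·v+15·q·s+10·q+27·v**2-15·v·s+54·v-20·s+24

Group: -3·q·(7·q+9·v-5·s+6) + (3·v+4)·(7·q+9·v-5·s+6); both groups contain (7·q+9·v-5·s+6).

-(3·q-3·v-4)·(7·q+9·v-5·s+6)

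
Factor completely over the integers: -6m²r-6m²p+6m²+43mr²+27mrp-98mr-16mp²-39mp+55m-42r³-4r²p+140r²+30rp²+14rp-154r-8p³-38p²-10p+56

-(6m-7r+4p+7)(m-6r+2p+8)(r+p-1)

Group: m(-6mr-6mp+6m+7r²+3rp-14r-4p²-3p+7) + (-6r+2p+8)(-6mr-6mp+6m+7r²+3rp-14r-4p²-3p+7); both groups contain (-6mr-6mp+6m+7r²+3rp-14r-4p²-3p+7), so (m-6r+2p+8) is a factor with cofactor -6mr-6mp+6m+7r²+3rp-14r-4p²-3p+7.
The cofactor groups again: -6mr-6mp+6m+7r²+3rp-14r-4p²-3p+7 = -r(6m-7r+4p+7) + (-p+1)(6m-7r+4p+7); both groups contain (6m-7r+4p+7), giving -(r+p-1)(6m-7r+4p+7).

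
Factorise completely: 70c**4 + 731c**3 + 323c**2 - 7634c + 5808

By the rational root theorem, c = -11/2 is a root, so (2c + 11) divides it; the quotient is 35c**3 + 173c**2 - 790c + 528.
Next, c = 6/7 is a root, so (7c - 6) divides it; the quotient is 5c**2 + 29c - 88.
The remaining quadratic factors as (c + 8)(5c - 11).

(2c + 11)(5c - 11)(7c - 6)(c + 8)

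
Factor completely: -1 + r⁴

(r)⁴ − (1)⁴ = ((r)² − (1)²)((r)² + (1)²); the first factor splits again, the second (r² + 1) is irreducible.

(r + 1)(r - 1)(r² + 1)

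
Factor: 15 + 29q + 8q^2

(8q + 5)(q + 3)

Need a pair with product 8·15 = 120 and sum 29: that's 5 and 24.
Split the middle term: 8q^2 + 5q + 24q + 15 = q(8q + 5) + 3(8q + 5).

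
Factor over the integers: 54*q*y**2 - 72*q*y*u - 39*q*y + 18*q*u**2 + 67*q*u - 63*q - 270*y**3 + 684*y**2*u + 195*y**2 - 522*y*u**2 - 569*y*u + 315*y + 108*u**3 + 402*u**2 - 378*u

(6*y - 2*u - 9)*(9*y - 9*u + 7)*(q - 5*y + 6*u)

Group: 9*y*(6*q*y - 2*q*u - 9*q - 30*y**2 + 46*y*u + 45*y - 12*u**2 - 54*u) + (-9*u + 7)*(6*q*y - 2*q*u - 9*q - 30*y**2 + 46*y*u + 45*y - 12*u**2 - 54*u); both groups contain (6*q*y - 2*q*u - 9*q - 30*y**2 + 46*y*u + 45*y - 12*u**2 - 54*u), so (9*y - 9*u + 7) is a factor with cofactor 6*q*y - 2*q*u - 9*q - 30*y**2 + 46*y*u + 45*y - 12*u**2 - 54*u.
The cofactor groups again: 6*q*y - 2*q*u - 9*q - 30*y**2 + 46*y*u + 45*y - 12*u**2 - 54*u = 6*y*(q - 5*y + 6*u) + (-2*u - 9)*(q - 5*y + 6*u); both groups contain (q - 5*y + 6*u), giving (6*y - 2*u - 9)*(q - 5*y + 6*u).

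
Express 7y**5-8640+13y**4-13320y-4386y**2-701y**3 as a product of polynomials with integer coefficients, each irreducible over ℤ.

(7y+6)(y+8)(y-12)(y**2+5y+15)

Among the possible rational roots, y = 12 is a root, giving the factor (y-12) and quotient 7y**4+97y**3+463y**2+1170y+720.
Continuing, y = -8 is a root, so (y+8) is a factor; dividing leaves 7y**3+41y**2+135y+90.
Then y = -6/7 is a root, so (7y+6) divides it; the quotient is y**2+5y+15.
The quadratic y**2+5y+15 has discriminant -35 < 0 and is irreducible over ℤ.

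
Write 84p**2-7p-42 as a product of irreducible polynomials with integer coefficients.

7(3p+2)(4p-3)

Pull out the common factor 7, then factor the remaining trinomial.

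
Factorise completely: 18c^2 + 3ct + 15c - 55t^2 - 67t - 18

Group: 6c(3c - 5t - 2) + (11t + 9)(3c - 5t - 2); both groups contain (3c - 5t - 2).

(3c - 5t - 2)(6c + 11t + 9)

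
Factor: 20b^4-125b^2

5b^2(2b+5)(2b-5)

Pull out the common factor 5b^2; 4b^2-25 is a difference of squares.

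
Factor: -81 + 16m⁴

(2m + 3)(2m - 3)(4m² + 9)

(2m)⁴ − (3)⁴ = ((2m)² − (3)²)((2m)² + (3)²); the first factor splits again, the second (4m² + 9) is irreducible.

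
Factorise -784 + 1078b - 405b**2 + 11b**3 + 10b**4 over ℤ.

(2b - 7)(5b - 7)(b + 8)(b - 2)

By the rational root theorem, b = 7/5 is a root, giving the factor (5b - 7) and quotient 2b**3 + 5b**2 - 74b + 112.
Then b = 7/2 is a root, so (2b - 7) divides it; the quotient is b**2 + 6b - 16.
The remaining quadratic factors as (b - 2)(b + 8).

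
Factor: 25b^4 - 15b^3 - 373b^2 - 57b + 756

Trying the rational-root candidates, b = 7/5 is a root, so (5b - 7) is a factor; dividing leaves 5b^3 + 4b^2 - 69b - 108.
Then b = 4 is a root, so (b - 4) divides it; the quotient is 5b^2 + 24b + 27.
The remaining quadratic factors as (b + 3)(5b + 9).

(5b + 9)(5b - 7)(b + 3)(b - 4)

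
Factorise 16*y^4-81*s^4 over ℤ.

Write as (4*y^2)² − (9*s^2)², then factor 4*y^2-9*s^2 once more.

(2*y-3*s)*(2*y+3*s)*(4*y^2+9*s^2)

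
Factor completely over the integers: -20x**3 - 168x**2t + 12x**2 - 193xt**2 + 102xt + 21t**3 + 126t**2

Group: 2x(-10x**2 - 69xt + 6x + 7t**2 + 42t) + 3t(-10x**2 - 69xt + 6x + 7t**2 + 42t); both groups contain (-10x**2 - 69xt + 6x + 7t**2 + 42t), so (2x + 3t) is a factor with cofactor -10x**2 - 69xt + 6x + 7t**2 + 42t.
The cofactor groups again: -10x**2 - 69xt + 6x + 7t**2 + 42t = -x(10x - t - 6) - 7t(10x - t - 6); both groups contain (10x - t - 6), giving -(x + 7t)(10x - t - 6).

-(10x - t - 6)(2x + 3t)(x + 7t)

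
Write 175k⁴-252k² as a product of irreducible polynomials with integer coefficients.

7k²(5k+6)(5k-6)

Every term has a factor of 7k². Then 25k²-36 = (5k)² − (6)².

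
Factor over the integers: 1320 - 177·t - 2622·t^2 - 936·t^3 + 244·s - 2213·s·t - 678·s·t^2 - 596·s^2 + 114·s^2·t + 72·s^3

(2·s - 6·t - 15)·(4·s + 13·t - 8)·(9·s + 12·t + 11)

Group: 2·s·(36·s^2 + 165·s·t - 28·s + 156·t^2 + 47·t - 88) + (-6·t - 15)·(36·s^2 + 165·s·t - 28·s + 156·t^2 + 47·t - 88); both groups contain (36·s^2 + 165·s·t - 28·s + 156·t^2 + 47·t - 88), so (2·s - 6·t - 15) is a factor with cofactor 36·s^2 + 165·s·t - 28·s + 156·t^2 + 47·t - 88.
The cofactor groups again: 36·s^2 + 165·s·t - 28·s + 156·t^2 + 47·t - 88 = 9·s·(4·s + 13·t - 8) + (12·t + 11)·(4·s + 13·t - 8); both groups contain (4·s + 13·t - 8), giving (9·s + 12·t + 11)·(4·s + 13·t - 8).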